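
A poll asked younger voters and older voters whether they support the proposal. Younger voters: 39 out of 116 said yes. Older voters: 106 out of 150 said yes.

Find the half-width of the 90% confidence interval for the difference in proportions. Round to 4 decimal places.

First, p̂₁ = 39/116 = 0.3362; p̂₂ = 106/150 = 0.7067.
The two standard errors are √(0.3362×0.6638/116) = 0.04386 and √(0.7067×0.2933/150) = 0.03717.
Because the samples are independent, SE_diff = √(0.04386² + 0.03717²) = 0.05749.
Using z* = 1.645 for 90%, ME = 1.645 × 0.05749 = 0.09457.

0.0946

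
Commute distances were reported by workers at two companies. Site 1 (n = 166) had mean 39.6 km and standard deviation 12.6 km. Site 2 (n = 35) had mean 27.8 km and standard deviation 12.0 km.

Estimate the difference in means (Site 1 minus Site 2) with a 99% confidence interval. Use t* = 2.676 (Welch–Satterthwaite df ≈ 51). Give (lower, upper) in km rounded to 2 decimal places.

(5.77, 17.83)

Per-group SEs: s₁/√n₁ = 12.6/√166 = 0.9779, s₂/√n₂ = 12.0/√35 = 2.0284.
Unpooled SE of the difference: √(0.95628841 + 4.11440656) = 2.2518.
Margin of error = t* · SE = 2.676 × 2.2518 = 6.0258.
x̄₁ − x̄₂ = 39.6 − 27.8 = 11.8000.
CI: 11.8000 ± 6.0258 = (5.77, 17.83).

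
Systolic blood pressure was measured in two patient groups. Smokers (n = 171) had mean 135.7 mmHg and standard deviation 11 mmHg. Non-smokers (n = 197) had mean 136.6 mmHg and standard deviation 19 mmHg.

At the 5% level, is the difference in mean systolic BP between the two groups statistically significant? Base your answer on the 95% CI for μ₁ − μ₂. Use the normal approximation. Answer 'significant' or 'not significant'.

SE₁ = s₁/√n₁ = 11/√171 = 0.8412; SE₂ = 19/√197 = 1.3537.
Independent samples, unequal variances: SE_diff = √(SE₁² + SE₂²) = √(0.70761744 + 1.83250369) = 1.5938.
z* = 1.960, so margin of error = 1.960 × 1.5938 = 3.1238.
Difference in means = 135.7 − 136.6 = -0.9000.
-0.9000 ± 3.1238 → (-4.0238, 2.2238).
The interval (-4.0238, 2.2238) contains 0, so the difference is not significant.

not significant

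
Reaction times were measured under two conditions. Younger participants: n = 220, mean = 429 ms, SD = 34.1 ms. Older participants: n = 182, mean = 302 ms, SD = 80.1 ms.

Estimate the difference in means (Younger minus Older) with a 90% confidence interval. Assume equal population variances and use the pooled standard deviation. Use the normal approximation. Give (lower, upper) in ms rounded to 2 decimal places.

(117.19, 136.81)

s_p = √[((n₁−1)s₁² + (n₂−1)s₂²)/(n₁+n₂−2)] = √[(219·34.1² + 181·80.1²)/400] = 59.4969.
SE = 59.4969·√(1/220 + 1/182) = 5.9616.
With z* = 1.645, margin = 1.645 × 5.9616 = 9.8068.
x̄₁ − x̄₂ = 429 − 302 = 127.0000; interval 127.0000 ± 9.8068 = (117.19, 136.81).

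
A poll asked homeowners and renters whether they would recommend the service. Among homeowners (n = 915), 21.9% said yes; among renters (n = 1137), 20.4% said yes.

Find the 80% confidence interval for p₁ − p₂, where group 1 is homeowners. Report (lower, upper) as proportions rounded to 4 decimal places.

(-0.0083, 0.0383)

The two standard errors are √(0.2190×0.7810/915) = 0.01367 and √(0.2040×0.7960/1137) = 0.01195.
Because the samples are independent, SE_diff = √(0.01367² + 0.01195²) = 0.01816.
Using z* = 1.282 for 80%, ME = 1.282 × 0.01816 = 0.02328.
p̂₁ − p̂₂ = 0.0150; interval 0.0150 ± 0.02328 gives (-0.0083, 0.0383).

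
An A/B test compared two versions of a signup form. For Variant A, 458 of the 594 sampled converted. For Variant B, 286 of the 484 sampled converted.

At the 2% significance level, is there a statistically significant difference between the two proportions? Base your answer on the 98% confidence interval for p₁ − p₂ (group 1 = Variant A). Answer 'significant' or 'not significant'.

significant

p̂₁ = 458/594 = 0.7710 and p̂₂ = 286/484 = 0.5909.
SE₁ = √(p̂₁(1−p̂₁)/n₁) = √(0.7710·0.2290/594) = 0.01724; SE₂ = √(0.5909·0.4091/484) = 0.02235.
Independent samples: SE of the difference = √(SE₁² + SE₂²) = √(0.0002972176 + 0.0004995225) = 0.02823.
z* for 98% confidence is 2.326, so the margin of error is 2.326 × 0.02823 = 0.06566.
Point estimate p̂₁ − p̂₂ = 0.7710 − 0.5909 = 0.1801.
0.1801 ± 0.06566 → (0.11444, 0.24576).
The interval (0.11444, 0.24576) does not contain 0, so the difference is significant.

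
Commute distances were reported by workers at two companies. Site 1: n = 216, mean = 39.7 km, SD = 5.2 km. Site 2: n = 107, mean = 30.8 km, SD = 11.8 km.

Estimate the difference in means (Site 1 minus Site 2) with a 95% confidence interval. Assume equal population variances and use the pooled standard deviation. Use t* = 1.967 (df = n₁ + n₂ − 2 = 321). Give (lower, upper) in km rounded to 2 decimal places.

(7.04, 10.76)

s_p = √[((n₁−1)s₁² + (n₂−1)s₂²)/(n₁+n₂−2)] = √[(215·5.2² + 106·11.8²)/321] = 8.0057.
SE = 8.0057·√(1/216 + 1/107) = 0.9464.
With t* = 1.967, margin = 1.967 × 0.9464 = 1.8616.
x̄₁ − x̄₂ = 39.7 − 30.8 = 8.9000; interval 8.9000 ± 1.8616 = (7.04, 10.76).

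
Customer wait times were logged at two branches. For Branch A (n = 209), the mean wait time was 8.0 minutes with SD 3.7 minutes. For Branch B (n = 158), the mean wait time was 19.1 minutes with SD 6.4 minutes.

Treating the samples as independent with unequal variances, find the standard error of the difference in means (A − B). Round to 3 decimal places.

0.570

SE₁ = s₁/√n₁ = 3.7/√209 = 0.2559; SE₂ = 6.4/√158 = 0.5092.
Independent samples, unequal variances: SE_diff = √(SE₁² + SE₂²) = √(0.06548481 + 0.25928464) = 0.5699.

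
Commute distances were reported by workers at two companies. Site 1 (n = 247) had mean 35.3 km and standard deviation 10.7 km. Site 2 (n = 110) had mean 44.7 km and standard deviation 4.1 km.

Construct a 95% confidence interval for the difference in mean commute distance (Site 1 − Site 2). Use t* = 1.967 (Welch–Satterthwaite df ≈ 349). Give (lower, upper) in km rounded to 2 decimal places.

Standard errors of each mean: 10.7/√247 = 0.6808 and 4.1/√110 = 0.3909.
SE(x̄₁ − x̄₂) = √(0.6808² + 0.3909²) = 0.7850 for independent samples with unequal variances.
With t* = 1.967, the margin is 1.967 × 0.7850 = 1.5441.
x̄₁ − x̄₂ = 35.3 − 44.7 = -9.4000; the interval is -9.4000 ± 1.5441 = (-10.94, -7.86).

(-10.94, -7.86)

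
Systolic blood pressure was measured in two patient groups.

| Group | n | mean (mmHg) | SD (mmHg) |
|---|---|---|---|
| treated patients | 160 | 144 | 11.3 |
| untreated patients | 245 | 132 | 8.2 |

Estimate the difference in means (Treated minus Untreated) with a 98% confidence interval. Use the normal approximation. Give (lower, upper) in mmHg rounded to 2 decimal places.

(9.59, 14.41)

Standard errors of each mean: 11.3/√160 = 0.8933 and 8.2/√245 = 0.5239.
SE(x̄₁ − x̄₂) = √(0.8933² + 0.5239²) = 1.0356 for independent samples with unequal variances.
With z* = 2.326, the margin is 2.326 × 1.0356 = 2.4088.
x̄₁ − x̄₂ = 144 − 132 = 12.0000; the interval is 12.0000 ± 2.4088 = (9.59, 14.41).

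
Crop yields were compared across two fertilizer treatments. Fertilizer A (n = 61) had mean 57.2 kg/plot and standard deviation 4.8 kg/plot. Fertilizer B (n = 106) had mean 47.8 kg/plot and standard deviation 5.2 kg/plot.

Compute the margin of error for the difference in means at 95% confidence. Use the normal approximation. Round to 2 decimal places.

1.56

Per-group SEs: s₁/√n₁ = 4.8/√61 = 0.6146, s₂/√n₂ = 5.2/√106 = 0.5051.
Unpooled SE of the difference: √(0.37773316 + 0.25512601) = 0.7955.
Margin of error = z* · SE = 1.960 × 0.7955 = 1.5592.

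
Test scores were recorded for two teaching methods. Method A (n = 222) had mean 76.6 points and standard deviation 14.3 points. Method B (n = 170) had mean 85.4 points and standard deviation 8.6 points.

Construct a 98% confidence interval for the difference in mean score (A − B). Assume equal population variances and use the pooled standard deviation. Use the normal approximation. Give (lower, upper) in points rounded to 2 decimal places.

(-11.68, -5.92)

s_p = √[((n₁−1)s₁² + (n₂−1)s₂²)/(n₁+n₂−2)] = √[(221·14.3² + 169·8.6²)/390] = 12.1625.
SE = 12.1625·√(1/222 + 1/170) = 1.2396.
With z* = 2.326, margin = 2.326 × 1.2396 = 2.8833.
x̄₁ − x̄₂ = 76.6 − 85.4 = -8.8000; interval -8.8000 ± 2.8833 = (-11.68, -5.92).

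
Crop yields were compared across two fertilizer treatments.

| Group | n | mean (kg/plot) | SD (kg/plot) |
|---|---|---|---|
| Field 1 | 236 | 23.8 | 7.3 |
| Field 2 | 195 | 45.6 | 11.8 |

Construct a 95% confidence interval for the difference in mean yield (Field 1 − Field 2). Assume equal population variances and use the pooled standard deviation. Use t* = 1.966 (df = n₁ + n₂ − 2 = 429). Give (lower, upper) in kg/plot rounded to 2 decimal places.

(-23.63, -19.97)

s_p = √[((n₁−1)s₁² + (n₂−1)s₂²)/(n₁+n₂−2)] = √[(235·7.3² + 194·11.8²)/429] = 9.5999.
SE = 9.5999·√(1/236 + 1/195) = 0.9290.
With t* = 1.966, margin = 1.966 × 0.9290 = 1.8264.
x̄₁ − x̄₂ = 23.8 − 45.6 = -21.8000; interval -21.8000 ± 1.8264 = (-23.63, -19.97).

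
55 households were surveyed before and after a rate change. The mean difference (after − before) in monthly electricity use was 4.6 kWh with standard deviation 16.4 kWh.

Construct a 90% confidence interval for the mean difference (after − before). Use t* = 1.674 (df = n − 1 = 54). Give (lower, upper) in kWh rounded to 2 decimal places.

This is a matched-pairs design, so SE = s_d/√n = 16.4/√55 = 2.2114.
Margin = 1.674 × 2.2114 = 3.7019; the interval is 4.6 ± 3.7019 = (0.90, 8.30).

(0.90, 8.30)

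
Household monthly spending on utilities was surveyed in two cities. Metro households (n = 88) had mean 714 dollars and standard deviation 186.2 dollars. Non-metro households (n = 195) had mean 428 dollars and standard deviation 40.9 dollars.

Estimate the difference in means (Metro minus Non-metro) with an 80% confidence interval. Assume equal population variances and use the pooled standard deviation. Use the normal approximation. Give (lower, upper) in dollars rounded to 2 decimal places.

(268.05, 303.95)

s_p = √[((n₁−1)s₁² + (n₂−1)s₂²)/(n₁+n₂−2)] = √[(87·186.2² + 194·40.9²)/281] = 109.0374.
SE = 109.0374·√(1/88 + 1/195) = 14.0026.
With z* = 1.282, margin = 1.282 × 14.0026 = 17.9513.
x̄₁ − x̄₂ = 714 − 428 = 286.0000; interval 286.0000 ± 17.9513 = (268.05, 303.95).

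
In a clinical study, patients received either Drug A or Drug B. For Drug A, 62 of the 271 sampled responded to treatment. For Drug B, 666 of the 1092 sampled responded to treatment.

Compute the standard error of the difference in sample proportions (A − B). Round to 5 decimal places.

0.02948

p̂₁ = 62/271 = 0.2288 and p̂₂ = 666/1092 = 0.6099.
SE₁ = √(p̂₁(1−p̂₁)/n₁) = √(0.2288·0.7712/271) = 0.02552; SE₂ = √(0.6099·0.3901/1092) = 0.01476.
Independent samples: SE of the difference = √(SE₁² + SE₂²) = √(0.0006512704 + 0.0002178576) = 0.02948.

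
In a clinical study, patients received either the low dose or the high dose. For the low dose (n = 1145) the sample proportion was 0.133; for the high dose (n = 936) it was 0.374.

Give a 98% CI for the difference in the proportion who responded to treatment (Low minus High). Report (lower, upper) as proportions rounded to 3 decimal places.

Each SE is √(p̂(1−p̂)/n): √(0.1330·0.8670/1145) = 0.01004 and √(0.3740·0.6260/936) = 0.01582.
SE(p̂₁ − p̂₂) = √(SE₁² + SE₂²) = √(0.0001008016 + 0.0002502724) = 0.01874, since the two samples are independent.
At 98% confidence z* = 2.326; margin = 2.326 × 0.01874 = 0.04359.
The difference is 0.1330 − 0.3740 = -0.2410, so the interval is -0.2410 ± 0.04359 = (-0.285, -0.197).

(-0.285, -0.197)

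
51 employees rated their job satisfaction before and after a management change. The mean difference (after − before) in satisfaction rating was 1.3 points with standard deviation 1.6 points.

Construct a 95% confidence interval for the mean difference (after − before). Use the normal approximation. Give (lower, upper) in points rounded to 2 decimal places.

This is a matched-pairs design, so SE = s_d/√n = 1.6/√51 = 0.2240.
Margin = 1.960 × 0.2240 = 0.4390; the interval is 1.3 ± 0.4390 = (0.86, 1.74).

(0.86, 1.74)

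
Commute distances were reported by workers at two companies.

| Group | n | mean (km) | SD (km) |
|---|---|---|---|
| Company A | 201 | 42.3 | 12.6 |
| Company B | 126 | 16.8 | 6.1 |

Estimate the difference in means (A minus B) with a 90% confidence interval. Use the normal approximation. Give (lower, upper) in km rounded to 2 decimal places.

SE₁ = s₁/√n₁ = 12.6/√201 = 0.8887; SE₂ = 6.1/√126 = 0.5434.
Independent samples, unequal variances: SE_diff = √(SE₁² + SE₂²) = √(0.78978769 + 0.29528356) = 1.0417.
z* = 1.645, so margin of error = 1.645 × 1.0417 = 1.7136.
Difference in means = 42.3 − 16.8 = 25.5000.
25.5000 ± 1.7136 → (23.79, 27.21).

(23.79, 27.21)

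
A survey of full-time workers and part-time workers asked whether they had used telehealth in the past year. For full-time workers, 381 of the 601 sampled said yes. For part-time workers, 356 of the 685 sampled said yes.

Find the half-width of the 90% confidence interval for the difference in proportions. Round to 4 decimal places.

0.0451

First, p̂₁ = 381/601 = 0.6339; p̂₂ = 356/685 = 0.5197.
The two standard errors are √(0.6339×0.3661/601) = 0.01965 and √(0.5197×0.4803/685) = 0.01909.
Because the samples are independent, SE_diff = √(0.01965² + 0.01909²) = 0.02740.
Using z* = 1.645 for 90%, ME = 1.645 × 0.02740 = 0.04507.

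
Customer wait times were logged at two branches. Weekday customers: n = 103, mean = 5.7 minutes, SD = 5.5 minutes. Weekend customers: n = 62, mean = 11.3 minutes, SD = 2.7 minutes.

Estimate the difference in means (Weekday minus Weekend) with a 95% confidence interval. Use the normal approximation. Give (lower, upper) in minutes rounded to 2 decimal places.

(-6.86, -4.34)

Standard errors of each mean: 5.5/√103 = 0.5419 and 2.7/√62 = 0.3429.
SE(x̄₁ − x̄₂) = √(0.5419² + 0.3429²) = 0.6413 for independent samples with unequal variances.
With z* = 1.960, the margin is 1.960 × 0.6413 = 1.2569.
x̄₁ − x̄₂ = 5.7 − 11.3 = -5.6000; the interval is -5.6000 ± 1.2569 = (-6.86, -4.34).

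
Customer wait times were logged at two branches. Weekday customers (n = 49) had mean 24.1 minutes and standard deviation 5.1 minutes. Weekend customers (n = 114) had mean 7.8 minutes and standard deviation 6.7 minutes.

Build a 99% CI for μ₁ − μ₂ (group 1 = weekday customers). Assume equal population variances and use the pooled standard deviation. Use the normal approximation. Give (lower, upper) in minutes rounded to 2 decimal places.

Pooled variance s_p² = [48·5.1² + 113·6.7²] / (49+114−2) = 39.2612, so s_p = 6.2659.
SE_diff = s_p·√(1/n₁ + 1/n₂) = 6.2659·√(1/49 + 1/114) = 1.0704.
z* = 2.576; margin = 2.576 × 1.0704 = 2.7574.
Difference = 24.1 − 7.8 = 16.3000.
16.3000 ± 2.7574 → (13.54, 19.06).

(13.54, 19.06)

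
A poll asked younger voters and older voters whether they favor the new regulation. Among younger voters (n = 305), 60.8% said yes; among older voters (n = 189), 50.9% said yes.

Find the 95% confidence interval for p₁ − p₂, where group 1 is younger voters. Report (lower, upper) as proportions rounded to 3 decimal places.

SE₁ = √(p̂₁(1−p̂₁)/n₁) = √(0.6080·0.3920/305) = 0.02795; SE₂ = √(0.5090·0.4910/189) = 0.03636.
Independent samples: SE of the difference = √(SE₁² + SE₂²) = √(0.0007812025 + 0.0013220496) = 0.04586.
z* for 95% confidence is 1.960, so the margin of error is 1.960 × 0.04586 = 0.08989.
Point estimate p̂₁ − p̂₂ = 0.6080 − 0.5090 = 0.0990.
0.0990 ± 0.08989 → (0.009, 0.189).

(0.009, 0.189)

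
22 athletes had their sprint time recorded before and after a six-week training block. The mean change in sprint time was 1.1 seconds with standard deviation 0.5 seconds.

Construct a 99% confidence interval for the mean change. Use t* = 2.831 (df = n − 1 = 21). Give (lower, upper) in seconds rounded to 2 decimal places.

(0.80, 1.40)

This is a matched-pairs design, so SE = s_d/√n = 0.5/√22 = 0.1066.
Margin = 2.831 × 0.1066 = 0.3018; the interval is 1.1 ± 0.3018 = (0.80, 1.40).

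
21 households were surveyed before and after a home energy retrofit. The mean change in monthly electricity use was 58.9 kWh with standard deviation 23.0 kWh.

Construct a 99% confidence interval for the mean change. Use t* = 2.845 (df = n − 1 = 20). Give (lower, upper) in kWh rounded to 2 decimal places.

This is a matched-pairs design, so SE = s_d/√n = 23.0/√21 = 5.0190.
Margin = 2.845 × 5.0190 = 14.2791; the interval is 58.9 ± 14.2791 = (44.62, 73.18).

(44.62, 73.18)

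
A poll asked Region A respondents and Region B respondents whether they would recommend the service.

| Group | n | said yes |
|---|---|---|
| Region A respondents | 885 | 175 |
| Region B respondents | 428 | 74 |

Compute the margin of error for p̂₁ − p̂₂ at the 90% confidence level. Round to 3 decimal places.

0.037

p̂₁ = 175/885 = 0.1977 and p̂₂ = 74/428 = 0.1729.
SE₁ = √(p̂₁(1−p̂₁)/n₁) = √(0.1977·0.8023/885) = 0.01339; SE₂ = √(0.1729·0.8271/428) = 0.01828.
Independent samples: SE of the difference = √(SE₁² + SE₂²) = √(0.0001792921 + 0.0003341584) = 0.02266.
z* for 90% confidence is 1.645, so the margin of error is 1.645 × 0.02266 = 0.03728.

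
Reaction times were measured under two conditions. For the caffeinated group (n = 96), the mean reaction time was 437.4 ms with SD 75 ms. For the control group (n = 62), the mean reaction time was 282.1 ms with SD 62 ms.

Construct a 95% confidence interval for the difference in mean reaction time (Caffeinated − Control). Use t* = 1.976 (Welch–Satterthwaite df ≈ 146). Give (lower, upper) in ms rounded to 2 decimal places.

(133.60, 177.00)

Standard errors of each mean: 75/√96 = 7.6547 and 62/√62 = 7.8740.
SE(x̄₁ − x̄₂) = √(7.6547² + 7.8740²) = 10.9815 for independent samples with unequal variances.
With t* = 1.976, the margin is 1.976 × 10.9815 = 21.6994.
x̄₁ − x̄₂ = 437.4 − 282.1 = 155.3000; the interval is 155.3000 ± 21.6994 = (133.60, 177.00).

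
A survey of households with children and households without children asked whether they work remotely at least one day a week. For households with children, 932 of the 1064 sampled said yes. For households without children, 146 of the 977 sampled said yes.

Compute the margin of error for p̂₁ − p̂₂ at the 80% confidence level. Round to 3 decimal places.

0.020

Sample proportions: 932/1064 = 0.8759, 146/977 = 0.1494.
Each SE is √(p̂(1−p̂)/n): √(0.8759·0.1241/1064) = 0.01011 and √(0.1494·0.8506/977) = 0.01140.
SE(p̂₁ − p̂₂) = √(SE₁² + SE₂²) = √(0.0001022121 + 0.00012996) = 0.01524, since the two samples are independent.
At 80% confidence z* = 1.282; margin = 1.282 × 0.01524 = 0.01954.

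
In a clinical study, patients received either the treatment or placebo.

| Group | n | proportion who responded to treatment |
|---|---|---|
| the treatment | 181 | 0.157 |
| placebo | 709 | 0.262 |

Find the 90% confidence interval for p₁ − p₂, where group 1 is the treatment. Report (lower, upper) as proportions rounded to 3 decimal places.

Each SE is √(p̂(1−p̂)/n): √(0.1570·0.8430/181) = 0.02704 and √(0.2620·0.7380/709) = 0.01651.
SE(p̂₁ − p̂₂) = √(SE₁² + SE₂²) = √(0.0007311616 + 0.0002725801) = 0.03168, since the two samples are independent.
At 90% confidence z* = 1.645; margin = 1.645 × 0.03168 = 0.05211.
The difference is 0.1570 − 0.2620 = -0.1050, so the interval is -0.1050 ± 0.05211 = (-0.157, -0.053).

(-0.157, -0.053)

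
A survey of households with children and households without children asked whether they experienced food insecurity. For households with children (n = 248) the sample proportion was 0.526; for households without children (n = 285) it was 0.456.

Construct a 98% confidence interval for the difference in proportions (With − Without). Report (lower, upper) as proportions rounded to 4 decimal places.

(-0.0307, 0.1707)

Each SE is √(p̂(1−p̂)/n): √(0.5260·0.4740/248) = 0.03171 and √(0.4560·0.5440/285) = 0.02950.
SE(p̂₁ − p̂₂) = √(SE₁² + SE₂²) = √(0.0010055241 + 0.00087025) = 0.04331, since the two samples are independent.
At 98% confidence z* = 2.326; margin = 2.326 × 0.04331 = 0.10074.
The difference is 0.5260 − 0.4560 = 0.0700, so the interval is 0.0700 ± 0.10074 = (-0.0307, 0.1707).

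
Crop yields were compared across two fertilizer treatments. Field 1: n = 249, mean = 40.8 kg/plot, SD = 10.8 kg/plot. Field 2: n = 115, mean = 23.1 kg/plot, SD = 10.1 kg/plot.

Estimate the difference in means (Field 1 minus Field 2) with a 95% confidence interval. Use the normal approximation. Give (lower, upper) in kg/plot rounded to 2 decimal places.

SE₁ = s₁/√n₁ = 10.8/√249 = 0.6844; SE₂ = 10.1/√115 = 0.9418.
Independent samples, unequal variances: SE_diff = √(SE₁² + SE₂²) = √(0.46840336 + 0.88698724) = 1.1642.
z* = 1.960, so margin of error = 1.960 × 1.1642 = 2.2818.
Difference in means = 40.8 − 23.1 = 17.7000.
17.7000 ± 2.2818 → (15.42, 19.98).

(15.42, 19.98)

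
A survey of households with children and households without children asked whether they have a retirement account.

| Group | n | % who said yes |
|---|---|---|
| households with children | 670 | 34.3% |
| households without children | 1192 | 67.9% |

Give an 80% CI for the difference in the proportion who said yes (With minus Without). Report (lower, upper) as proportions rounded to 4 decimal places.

SE₁ = √(p̂₁(1−p̂₁)/n₁) = √(0.3430·0.6570/670) = 0.01834; SE₂ = √(0.6790·0.3210/1192) = 0.01352.
Independent samples: SE of the difference = √(SE₁² + SE₂²) = √(0.0003363556 + 0.0001827904) = 0.02278.
z* for 80% confidence is 1.282, so the margin of error is 1.282 × 0.02278 = 0.02920.
Point estimate p̂₁ − p̂₂ = 0.3430 − 0.6790 = -0.3360.
-0.3360 ± 0.02920 → (-0.3652, -0.3068).

(-0.3652, -0.3068)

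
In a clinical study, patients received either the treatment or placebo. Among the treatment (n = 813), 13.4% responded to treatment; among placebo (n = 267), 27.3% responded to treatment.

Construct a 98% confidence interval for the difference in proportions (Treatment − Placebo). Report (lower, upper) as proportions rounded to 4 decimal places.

(-0.2082, -0.0698)

Each SE is √(p̂(1−p̂)/n): √(0.1340·0.8660/813) = 0.01195 and √(0.2730·0.7270/267) = 0.02726.
SE(p̂₁ − p̂₂) = √(SE₁² + SE₂²) = √(0.0001428025 + 0.0007431076) = 0.02976, since the two samples are independent.
At 98% confidence z* = 2.326; margin = 2.326 × 0.02976 = 0.06922.
The difference is 0.1340 − 0.2730 = -0.1390, so the interval is -0.1390 ± 0.06922 = (-0.2082, -0.0698).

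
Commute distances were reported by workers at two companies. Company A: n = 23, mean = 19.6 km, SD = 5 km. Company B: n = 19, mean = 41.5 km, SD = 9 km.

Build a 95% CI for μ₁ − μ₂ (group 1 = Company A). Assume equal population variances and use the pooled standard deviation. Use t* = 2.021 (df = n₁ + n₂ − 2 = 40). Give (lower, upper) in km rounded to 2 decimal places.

(-26.34, -17.46)

Pooled variance s_p² = [22·5² + 18·9²] / (23+19−2) = 50.2000, so s_p = 7.0852.
SE_diff = s_p·√(1/n₁ + 1/n₂) = 7.0852·√(1/23 + 1/19) = 2.1965.
t* = 2.021; margin = 2.021 × 2.1965 = 4.4391.
Difference = 19.6 − 41.5 = -21.9000.
-21.9000 ± 4.4391 → (-26.34, -17.46).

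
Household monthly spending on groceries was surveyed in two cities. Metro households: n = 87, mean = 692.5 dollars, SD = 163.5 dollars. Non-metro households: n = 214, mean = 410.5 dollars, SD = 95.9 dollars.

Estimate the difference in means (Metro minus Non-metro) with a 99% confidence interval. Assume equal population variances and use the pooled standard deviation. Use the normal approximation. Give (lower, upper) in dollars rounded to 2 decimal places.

Pooled variance s_p² = [86·163.5² + 213·95.9²] / (87+214−2) = 14240.4483, so s_p = 119.3333.
SE_diff = s_p·√(1/n₁ + 1/n₂) = 119.3333·√(1/87 + 1/214) = 15.1732.
z* = 2.576; margin = 2.576 × 15.1732 = 39.0862.
Difference = 692.5 − 410.5 = 282.0000.
282.0000 ± 39.0862 → (242.91, 321.09).

(242.91, 321.09)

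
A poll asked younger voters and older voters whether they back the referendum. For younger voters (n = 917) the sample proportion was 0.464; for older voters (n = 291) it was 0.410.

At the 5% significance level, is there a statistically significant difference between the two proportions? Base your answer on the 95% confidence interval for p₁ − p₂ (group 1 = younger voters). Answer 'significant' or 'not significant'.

SE₁ = √(p̂₁(1−p̂₁)/n₁) = √(0.4640·0.5360/917) = 0.01647; SE₂ = √(0.4100·0.5900/291) = 0.02883.
Independent samples: SE of the difference = √(SE₁² + SE₂²) = √(0.0002712609 + 0.0008311689) = 0.03320.
z* for 95% confidence is 1.960, so the margin of error is 1.960 × 0.03320 = 0.06507.
Point estimate p̂₁ − p̂₂ = 0.4640 − 0.4100 = 0.0540.
0.0540 ± 0.06507 → (-0.01107, 0.11907).
The interval (-0.01107, 0.11907) contains 0, so the difference is not significant.

not significant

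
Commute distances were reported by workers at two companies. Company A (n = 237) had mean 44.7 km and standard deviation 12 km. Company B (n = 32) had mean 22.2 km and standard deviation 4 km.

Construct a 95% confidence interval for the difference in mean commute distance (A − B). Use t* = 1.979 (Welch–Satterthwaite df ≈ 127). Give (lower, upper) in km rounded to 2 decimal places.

(20.42, 24.58)

SE₁ = s₁/√n₁ = 12/√237 = 0.7795; SE₂ = 4/√32 = 0.7071.
Independent samples, unequal variances: SE_diff = √(SE₁² + SE₂²) = √(0.60762025 + 0.49999041) = 1.0524.
t* = 1.979, so margin of error = 1.979 × 1.0524 = 2.0827.
Difference in means = 44.7 − 22.2 = 22.5000.
22.5000 ± 2.0827 → (20.42, 24.58).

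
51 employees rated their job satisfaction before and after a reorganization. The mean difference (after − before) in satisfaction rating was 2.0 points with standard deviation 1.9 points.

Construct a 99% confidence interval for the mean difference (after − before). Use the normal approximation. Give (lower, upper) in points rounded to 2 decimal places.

(1.31, 2.69)

Paired design: SE = s_d/√n = 1.9/√51 = 0.2661.
z* = 2.576; margin of error = 2.576 × 0.2661 = 0.6855.
2.0 ± 0.6855 → (1.31, 2.69).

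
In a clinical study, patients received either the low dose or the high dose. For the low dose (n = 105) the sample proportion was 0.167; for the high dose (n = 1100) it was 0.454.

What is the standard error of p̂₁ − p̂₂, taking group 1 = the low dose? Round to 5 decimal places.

0.03937

Each SE is √(p̂(1−p̂)/n): √(0.1670·0.8330/105) = 0.03640 and √(0.4540·0.5460/1100) = 0.01501.
SE(p̂₁ − p̂₂) = √(SE₁² + SE₂²) = √(0.00132496 + 0.0002253001) = 0.03937, since the two samples are independent.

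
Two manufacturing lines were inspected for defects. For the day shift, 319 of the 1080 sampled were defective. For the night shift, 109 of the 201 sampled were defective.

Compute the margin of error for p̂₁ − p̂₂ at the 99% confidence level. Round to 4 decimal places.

0.0973

p̂₁ = 319/1080 = 0.2954 and p̂₂ = 109/201 = 0.5423.
SE₁ = √(p̂₁(1−p̂₁)/n₁) = √(0.2954·0.7046/1080) = 0.01388; SE₂ = √(0.5423·0.4577/201) = 0.03514.
Independent samples: SE of the difference = √(SE₁² + SE₂²) = √(0.0001926544 + 0.0012348196) = 0.03778.
z* for 99% confidence is 2.576, so the margin of error is 2.576 × 0.03778 = 0.09732.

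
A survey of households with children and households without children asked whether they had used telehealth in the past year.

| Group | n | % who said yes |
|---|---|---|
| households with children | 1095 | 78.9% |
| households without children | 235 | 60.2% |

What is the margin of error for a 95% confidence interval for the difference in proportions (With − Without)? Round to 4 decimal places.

0.0671

SE₁ = √(p̂₁(1−p̂₁)/n₁) = √(0.7890·0.2110/1095) = 0.01233; SE₂ = √(0.6020·0.3980/235) = 0.03193.
Independent samples: SE of the difference = √(SE₁² + SE₂²) = √(0.0001520289 + 0.0010195249) = 0.03423.
z* for 95% confidence is 1.960, so the margin of error is 1.960 × 0.03423 = 0.06709.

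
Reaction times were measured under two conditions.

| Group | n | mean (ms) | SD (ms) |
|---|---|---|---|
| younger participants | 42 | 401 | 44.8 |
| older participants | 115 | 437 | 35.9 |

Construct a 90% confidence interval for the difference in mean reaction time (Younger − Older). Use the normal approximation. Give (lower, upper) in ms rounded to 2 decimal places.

SE₁ = s₁/√n₁ = 44.8/√42 = 6.9128; SE₂ = 35.9/√115 = 3.3477.
Independent samples, unequal variances: SE_diff = √(SE₁² + SE₂²) = √(47.78680384 + 11.20709529) = 7.6807.
z* = 1.645, so margin of error = 1.645 × 7.6807 = 12.6348.
Difference in means = 401 − 437 = -36.0000.
-36.0000 ± 12.6348 → (-48.63, -23.37).

(-48.63, -23.37)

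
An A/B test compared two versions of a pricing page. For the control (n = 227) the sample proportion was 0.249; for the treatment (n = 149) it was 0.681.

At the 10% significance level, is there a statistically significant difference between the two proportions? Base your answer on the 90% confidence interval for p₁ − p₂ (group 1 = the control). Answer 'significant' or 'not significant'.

significant

SE₁ = √(p̂₁(1−p̂₁)/n₁) = √(0.2490·0.7510/227) = 0.02870; SE₂ = √(0.6810·0.3190/149) = 0.03818.
Independent samples: SE of the difference = √(SE₁² + SE₂²) = √(0.00082369 + 0.0014577124) = 0.04776.
z* for 90% confidence is 1.645, so the margin of error is 1.645 × 0.04776 = 0.07857.
Point estimate p̂₁ − p̂₂ = 0.2490 − 0.6810 = -0.4320.
-0.4320 ± 0.07857 → (-0.51057, -0.35343).
The interval (-0.51057, -0.35343) does not contain 0, so the difference is significant.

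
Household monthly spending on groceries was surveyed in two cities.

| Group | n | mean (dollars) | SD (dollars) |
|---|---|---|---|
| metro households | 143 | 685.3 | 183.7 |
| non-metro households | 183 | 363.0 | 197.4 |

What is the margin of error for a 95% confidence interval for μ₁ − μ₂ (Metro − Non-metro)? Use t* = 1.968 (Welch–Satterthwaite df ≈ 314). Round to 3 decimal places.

41.697

Per-group SEs: s₁/√n₁ = 183.7/√143 = 15.3618, s₂/√n₂ = 197.4/√183 = 14.5922.
Unpooled SE of the difference: √(235.98489924 + 212.93230084) = 21.1877.
Margin of error = t* · SE = 1.968 × 21.1877 = 41.6974.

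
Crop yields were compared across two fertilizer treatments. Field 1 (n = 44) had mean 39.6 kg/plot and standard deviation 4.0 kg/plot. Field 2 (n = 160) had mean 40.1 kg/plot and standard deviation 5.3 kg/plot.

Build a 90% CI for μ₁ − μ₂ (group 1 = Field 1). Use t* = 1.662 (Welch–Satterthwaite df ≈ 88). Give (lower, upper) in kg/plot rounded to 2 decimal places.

(-1.72, 0.72)

Standard errors of each mean: 4.0/√44 = 0.6030 and 5.3/√160 = 0.4190.
SE(x̄₁ − x̄₂) = √(0.6030² + 0.4190²) = 0.7343 for independent samples with unequal variances.
With t* = 1.662, the margin is 1.662 × 0.7343 = 1.2204.
x̄₁ − x̄₂ = 39.6 − 40.1 = -0.5000; the interval is -0.5000 ± 1.2204 = (-1.72, 0.72).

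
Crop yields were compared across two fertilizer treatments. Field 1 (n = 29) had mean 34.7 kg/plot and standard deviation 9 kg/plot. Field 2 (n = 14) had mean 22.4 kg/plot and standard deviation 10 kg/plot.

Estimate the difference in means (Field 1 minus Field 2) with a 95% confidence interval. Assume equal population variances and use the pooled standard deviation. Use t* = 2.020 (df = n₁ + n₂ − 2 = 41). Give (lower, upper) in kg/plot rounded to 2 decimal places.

Pooled variance s_p² = [28·9² + 13·10²] / (29+14−2) = 87.0244, so s_p = 9.3287.
SE_diff = s_p·√(1/n₁ + 1/n₂) = 9.3287·√(1/29 + 1/14) = 3.0359.
t* = 2.020; margin = 2.020 × 3.0359 = 6.1325.
Difference = 34.7 − 22.4 = 12.3000.
12.3000 ± 6.1325 → (6.17, 18.43).

(6.17, 18.43)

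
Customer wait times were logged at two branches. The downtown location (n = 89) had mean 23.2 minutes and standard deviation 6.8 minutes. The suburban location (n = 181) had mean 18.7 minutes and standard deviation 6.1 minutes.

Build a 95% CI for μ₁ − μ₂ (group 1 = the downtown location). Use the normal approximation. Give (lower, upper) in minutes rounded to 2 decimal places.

(2.83, 6.17)

Per-group SEs: s₁/√n₁ = 6.8/√89 = 0.7208, s₂/√n₂ = 6.1/√181 = 0.4534.
Unpooled SE of the difference: √(0.51955264 + 0.20557156) = 0.8515.
Margin of error = z* · SE = 1.960 × 0.8515 = 1.6689.
x̄₁ − x̄₂ = 23.2 − 18.7 = 4.5000.
CI: 4.5000 ± 1.6689 = (2.83, 6.17).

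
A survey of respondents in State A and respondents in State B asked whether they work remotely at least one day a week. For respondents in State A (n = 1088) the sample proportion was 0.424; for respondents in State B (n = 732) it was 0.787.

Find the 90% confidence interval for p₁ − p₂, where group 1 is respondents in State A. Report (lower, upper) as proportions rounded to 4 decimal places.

(-0.3980, -0.3280)

SE₁ = √(p̂₁(1−p̂₁)/n₁) = √(0.4240·0.5760/1088) = 0.01498; SE₂ = √(0.7870·0.2130/732) = 0.01513.
Independent samples: SE of the difference = √(SE₁² + SE₂²) = √(0.0002244004 + 0.0002289169) = 0.02129.
z* for 90% confidence is 1.645, so the margin of error is 1.645 × 0.02129 = 0.03502.
Point estimate p̂₁ − p̂₂ = 0.4240 − 0.7870 = -0.3630.
-0.3630 ± 0.03502 → (-0.3980, -0.3280).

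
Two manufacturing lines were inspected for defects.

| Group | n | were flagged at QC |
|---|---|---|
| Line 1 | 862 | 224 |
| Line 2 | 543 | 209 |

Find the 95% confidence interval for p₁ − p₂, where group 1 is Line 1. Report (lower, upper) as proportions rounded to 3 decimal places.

p̂₁ = 224/862 = 0.2599 and p̂₂ = 209/543 = 0.3849.
SE₁ = √(p̂₁(1−p̂₁)/n₁) = √(0.2599·0.7401/862) = 0.01494; SE₂ = √(0.3849·0.6151/543) = 0.02088.
Independent samples: SE of the difference = √(SE₁² + SE₂²) = √(0.0002232036 + 0.0004359744) = 0.02567.
z* for 95% confidence is 1.960, so the margin of error is 1.960 × 0.02567 = 0.05031.
Point estimate p̂₁ − p̂₂ = 0.2599 − 0.3849 = -0.1250.
-0.1250 ± 0.05031 → (-0.175, -0.075).

(-0.175, -0.075)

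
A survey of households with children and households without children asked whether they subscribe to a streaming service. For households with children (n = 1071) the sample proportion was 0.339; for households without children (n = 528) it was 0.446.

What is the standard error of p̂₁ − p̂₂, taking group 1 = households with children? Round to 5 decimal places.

The two standard errors are √(0.3390×0.6610/1071) = 0.01446 and √(0.4460×0.5540/528) = 0.02163.
Because the samples are independent, SE_diff = √(0.01446² + 0.02163²) = 0.02602.

0.02602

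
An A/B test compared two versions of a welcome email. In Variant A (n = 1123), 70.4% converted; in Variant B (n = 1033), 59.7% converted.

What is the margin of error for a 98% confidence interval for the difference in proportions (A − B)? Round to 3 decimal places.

0.048

The two standard errors are √(0.7040×0.2960/1123) = 0.01362 and √(0.5970×0.4030/1033) = 0.01526.
Because the samples are independent, SE_diff = √(0.01362² + 0.01526²) = 0.02045.
Using z* = 2.326 for 98%, ME = 2.326 × 0.02045 = 0.04757.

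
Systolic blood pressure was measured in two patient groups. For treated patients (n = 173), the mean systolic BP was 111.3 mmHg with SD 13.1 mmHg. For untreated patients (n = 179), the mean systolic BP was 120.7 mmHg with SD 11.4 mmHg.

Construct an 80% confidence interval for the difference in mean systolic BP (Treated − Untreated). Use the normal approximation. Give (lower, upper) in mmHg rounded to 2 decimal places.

(-11.08, -7.72)

Standard errors of each mean: 13.1/√173 = 0.9960 and 11.4/√179 = 0.8521.
SE(x̄₁ − x̄₂) = √(0.9960² + 0.8521²) = 1.3108 for independent samples with unequal variances.
With z* = 1.282, the margin is 1.282 × 1.3108 = 1.6804.
x̄₁ − x̄₂ = 111.3 − 120.7 = -9.4000; the interval is -9.4000 ± 1.6804 = (-11.08, -7.72).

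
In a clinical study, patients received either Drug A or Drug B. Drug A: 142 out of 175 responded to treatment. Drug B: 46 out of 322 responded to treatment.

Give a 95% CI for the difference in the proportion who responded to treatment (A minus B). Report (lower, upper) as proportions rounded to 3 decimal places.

(0.599, 0.738)

p̂₁ = 142/175 = 0.8114 and p̂₂ = 46/322 = 0.1429.
SE₁ = √(p̂₁(1−p̂₁)/n₁) = √(0.8114·0.1886/175) = 0.02957; SE₂ = √(0.1429·0.8571/322) = 0.01950.
Independent samples: SE of the difference = √(SE₁² + SE₂²) = √(0.0008743849 + 0.00038025) = 0.03542.
z* for 95% confidence is 1.960, so the margin of error is 1.960 × 0.03542 = 0.06942.
Point estimate p̂₁ − p̂₂ = 0.8114 − 0.1429 = 0.6685.
0.6685 ± 0.06942 → (0.599, 0.738).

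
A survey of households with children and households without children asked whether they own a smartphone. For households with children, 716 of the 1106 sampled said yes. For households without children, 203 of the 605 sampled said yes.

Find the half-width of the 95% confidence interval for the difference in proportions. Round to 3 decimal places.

First, p̂₁ = 716/1106 = 0.6474; p̂₂ = 203/605 = 0.3355.
The two standard errors are √(0.6474×0.3526/1106) = 0.01437 and √(0.3355×0.6645/605) = 0.01920.
Because the samples are independent, SE_diff = √(0.01437² + 0.01920²) = 0.02398.
Using z* = 1.960 for 95%, ME = 1.960 × 0.02398 = 0.04700.

0.047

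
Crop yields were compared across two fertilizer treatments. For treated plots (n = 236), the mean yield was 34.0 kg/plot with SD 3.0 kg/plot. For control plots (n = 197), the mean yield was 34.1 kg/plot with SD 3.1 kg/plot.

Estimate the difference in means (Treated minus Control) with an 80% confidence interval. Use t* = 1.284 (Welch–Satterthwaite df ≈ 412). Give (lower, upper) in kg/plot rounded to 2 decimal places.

SE₁ = s₁/√n₁ = 3.0/√236 = 0.1953; SE₂ = 3.1/√197 = 0.2209.
Independent samples, unequal variances: SE_diff = √(SE₁² + SE₂²) = √(0.03814209 + 0.04879681) = 0.2949.
t* = 1.284, so margin of error = 1.284 × 0.2949 = 0.3787.
Difference in means = 34.0 − 34.1 = -0.1000.
-0.1000 ± 0.3787 → (-0.48, 0.28).

(-0.48, 0.28)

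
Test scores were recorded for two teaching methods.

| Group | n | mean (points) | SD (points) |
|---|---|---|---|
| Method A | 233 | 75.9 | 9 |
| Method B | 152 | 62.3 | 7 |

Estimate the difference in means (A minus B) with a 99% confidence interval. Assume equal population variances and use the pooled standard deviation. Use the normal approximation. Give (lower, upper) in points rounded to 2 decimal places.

(11.38, 15.82)

Pooled variance s_p² = [232·9² + 151·7²] / (233+152−2) = 68.3838, so s_p = 8.2694.
SE_diff = s_p·√(1/n₁ + 1/n₂) = 8.2694·√(1/233 + 1/152) = 0.8622.
z* = 2.576; margin = 2.576 × 0.8622 = 2.2210.
Difference = 75.9 − 62.3 = 13.6000.
13.6000 ± 2.2210 → (11.38, 15.82).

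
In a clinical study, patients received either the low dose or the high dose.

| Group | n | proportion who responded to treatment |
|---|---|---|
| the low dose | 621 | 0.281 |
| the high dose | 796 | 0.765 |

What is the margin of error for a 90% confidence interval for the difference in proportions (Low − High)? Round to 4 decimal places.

Each SE is √(p̂(1−p̂)/n): √(0.2810·0.7190/621) = 0.01804 and √(0.7650·0.2350/796) = 0.01503.
SE(p̂₁ − p̂₂) = √(SE₁² + SE₂²) = √(0.0003254416 + 0.0002259009) = 0.02348, since the two samples are independent.
At 90% confidence z* = 1.645; margin = 1.645 × 0.02348 = 0.03862.

0.0386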